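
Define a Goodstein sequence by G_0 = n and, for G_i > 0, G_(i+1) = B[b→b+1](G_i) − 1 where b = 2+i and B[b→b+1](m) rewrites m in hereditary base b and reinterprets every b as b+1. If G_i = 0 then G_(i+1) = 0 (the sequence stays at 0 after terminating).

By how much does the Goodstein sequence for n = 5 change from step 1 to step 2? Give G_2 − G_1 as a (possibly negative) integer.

228

base 2: 5 = 2^2 + 1; at 3: 3^3 + 1 = 28; next = 27
base 3: 27 = 3^3; at 4: 4^4 = 256; next = 255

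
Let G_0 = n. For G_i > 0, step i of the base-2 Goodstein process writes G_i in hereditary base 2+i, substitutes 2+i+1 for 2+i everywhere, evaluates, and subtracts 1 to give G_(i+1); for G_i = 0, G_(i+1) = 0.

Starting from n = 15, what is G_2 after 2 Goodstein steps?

15 —HB2→ 2^(2 + 1) + 2^2 + 2 + 1 —bump→ 3^(3 + 1) + 3^3 + 3 + 1 = 112 —(−1)→ 111
111 —HB3→ 3^(3 + 1) + 3^3 + 3 —bump→ 4^(4 + 1) + 4^4 + 4 = 1284 —(−1)→ 1283

1283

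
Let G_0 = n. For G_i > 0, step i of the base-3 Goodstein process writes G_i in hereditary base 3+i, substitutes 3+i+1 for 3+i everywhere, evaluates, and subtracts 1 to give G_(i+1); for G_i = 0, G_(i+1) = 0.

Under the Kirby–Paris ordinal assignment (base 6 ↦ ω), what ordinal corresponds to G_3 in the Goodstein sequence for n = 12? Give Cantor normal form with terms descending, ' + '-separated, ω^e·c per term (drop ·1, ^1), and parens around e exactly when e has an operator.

ω^2 + 1

[0] 12 ≡ 3^2 + 3 (base 3). Lift 4: 20. −1: 19.
[1] 19 ≡ 4^2 + 3 (base 4). Lift 5: 28. −1: 27.
[2] 27 ≡ 5^2 + 2 (base 5). Lift 6: 38. −1: 37.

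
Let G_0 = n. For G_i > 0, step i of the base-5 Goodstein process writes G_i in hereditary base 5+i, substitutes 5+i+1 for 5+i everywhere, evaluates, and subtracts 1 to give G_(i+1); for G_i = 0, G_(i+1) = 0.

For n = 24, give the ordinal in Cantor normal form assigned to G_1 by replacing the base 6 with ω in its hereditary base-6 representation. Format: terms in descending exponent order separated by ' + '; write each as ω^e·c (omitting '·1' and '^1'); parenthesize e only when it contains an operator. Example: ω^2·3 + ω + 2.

(0) 24|_5 = 4·5 + 4 ↦ 4·6 + 4|_6 = 28 ⇒ 27
(1) 27|_6 = 4·6 + 3 ↦ 4·7 + 3|_7 = 31 ⇒ 30

ω·4 + 3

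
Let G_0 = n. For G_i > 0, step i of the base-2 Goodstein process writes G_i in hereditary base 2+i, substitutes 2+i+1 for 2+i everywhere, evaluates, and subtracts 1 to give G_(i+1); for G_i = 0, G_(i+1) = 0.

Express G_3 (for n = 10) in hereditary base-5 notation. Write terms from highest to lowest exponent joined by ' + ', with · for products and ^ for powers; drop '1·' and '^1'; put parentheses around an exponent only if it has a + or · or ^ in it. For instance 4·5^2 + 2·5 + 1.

(0) 10|_2 = 2^(2 + 1) + 2 ↦ 3^(3 + 1) + 3|_3 = 84 ⇒ 83
(1) 83|_3 = 3^(3 + 1) + 2 ↦ 4^(4 + 1) + 2|_4 = 1026 ⇒ 1025
(2) 1025|_4 = 4^(4 + 1) + 1 ↦ 5^(5 + 1) + 1|_5 = 15626 ⇒ 15625

5^(5 + 1)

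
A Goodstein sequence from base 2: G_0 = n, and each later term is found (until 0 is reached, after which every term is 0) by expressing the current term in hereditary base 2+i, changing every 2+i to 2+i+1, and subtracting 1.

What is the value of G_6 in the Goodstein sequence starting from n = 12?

G_0=12  [base 2] 2^(2 + 1) + 2^2  →[2↦3]→  3^(3 + 1) + 3^3 = 108  −1 ⇒ G_1=107
G_1=107  [base 3] 3^(3 + 1) + 2·3^2 + 2·3 + 2  →[3↦4]→  4^(4 + 1) + 2·4^2 + 2·4 + 2 = 1066  −1 ⇒ G_2=1065
G_2=1065  [base 4] 4^(4 + 1) + 2·4^2 + 2·4 + 1  →[4↦5]→  5^(5 + 1) + 2·5^2 + 2·5 + 1 = 15686  −1 ⇒ G_3=15685
G_3=15685  [base 5] 5^(5 + 1) + 2·5^2 + 2·5  →[5↦6]→  6^(6 + 1) + 2·6^2 + 2·6 = 280020  −1 ⇒ G_4=280019
G_4=280019  [base 6] 6^(6 + 1) + 2·6^2 + 6 + 5  →[6↦7]→  7^(7 + 1) + 2·7^2 + 7 + 5 = 5764911  −1 ⇒ G_5=5764910
G_5=5764910  [base 7] 7^(7 + 1) + 2·7^2 + 7 + 4  →[7↦8]→  8^(8 + 1) + 2·8^2 + 8 + 4 = 134217868  −1 ⇒ G_6=134217867
G_6=134217867  [base 8] 8^(8 + 1) + 2·8^2 + 8 + 3  →[8↦9]→  9^(9 + 1) + 2·9^2 + 9 + 3 = 3486784575  −1 ⇒ G_7=3486784574

134217867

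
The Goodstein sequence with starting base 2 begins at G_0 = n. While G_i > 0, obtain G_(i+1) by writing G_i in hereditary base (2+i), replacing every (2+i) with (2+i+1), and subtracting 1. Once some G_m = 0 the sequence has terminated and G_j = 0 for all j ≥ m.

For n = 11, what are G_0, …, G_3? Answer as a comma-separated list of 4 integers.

i=0: 11 = 2^(2 + 1) + 2 + 1 (b=2); 2→3: 3^(3 + 1) + 3 + 1 = 85; 85−1 = 84
i=1: 84 = 3^(3 + 1) + 3 (b=3); 3→4: 4^(4 + 1) + 4 = 1028; 1028−1 = 1027
i=2: 1027 = 4^(4 + 1) + 3 (b=4); 4→5: 5^(5 + 1) + 3 = 15628; 15628−1 = 15627

11, 84, 1027, 15627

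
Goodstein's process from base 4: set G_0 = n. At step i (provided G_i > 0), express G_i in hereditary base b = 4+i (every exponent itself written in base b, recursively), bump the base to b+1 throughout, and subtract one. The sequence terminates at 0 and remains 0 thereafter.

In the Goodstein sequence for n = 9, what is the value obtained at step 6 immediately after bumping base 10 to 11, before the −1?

(0) 9|_4 = 2·4 + 1 ↦ 2·5 + 1|_5 = 11 ⇒ 10
(1) 10|_5 = 2·5 ↦ 2·6|_6 = 12 ⇒ 11
(2) 11|_6 = 6 + 5 ↦ 7 + 5|_7 = 12 ⇒ 11
(3) 11|_7 = 7 + 4 ↦ 8 + 4|_8 = 12 ⇒ 11
(4) 11|_8 = 8 + 3 ↦ 9 + 3|_9 = 12 ⇒ 11
(5) 11|_9 = 9 + 2 ↦ 10 + 2|_10 = 12 ⇒ 11

12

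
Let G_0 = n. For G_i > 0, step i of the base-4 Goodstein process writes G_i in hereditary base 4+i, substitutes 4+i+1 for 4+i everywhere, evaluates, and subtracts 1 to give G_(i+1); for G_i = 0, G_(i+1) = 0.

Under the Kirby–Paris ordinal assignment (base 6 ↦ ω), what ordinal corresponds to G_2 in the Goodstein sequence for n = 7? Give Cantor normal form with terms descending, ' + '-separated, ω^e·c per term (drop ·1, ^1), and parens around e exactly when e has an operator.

i=0: 7 = 4 + 3 (b=4); 4→5: 5 + 3 = 8; 8−1 = 7
i=1: 7 = 5 + 2 (b=5); 5→6: 6 + 2 = 8; 8−1 = 7
i=2: 7 = 6 + 1 (b=6); 6→7: 7 + 1 = 8; 8−1 = 7

ω + 1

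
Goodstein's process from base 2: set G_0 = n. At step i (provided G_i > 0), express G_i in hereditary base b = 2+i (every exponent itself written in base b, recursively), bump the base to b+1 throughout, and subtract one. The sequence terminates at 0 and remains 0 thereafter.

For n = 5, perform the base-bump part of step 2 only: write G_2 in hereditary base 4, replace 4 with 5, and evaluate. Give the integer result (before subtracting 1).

468

step 0: 5 = 2^2 + 1; sub 3 for 2: 3^3 + 1; = 28; G_1 = 28−1 = 27
step 1: 27 = 3^3; sub 4 for 3: 4^4; = 256; G_2 = 256−1 = 255
step 2: 255 = 3·4^3 + 3·4^2 + 3·4 + 3; sub 5 for 4: 3·5^3 + 3·5^2 + 3·5 + 3; = 468; G_3 = 468−1 = 467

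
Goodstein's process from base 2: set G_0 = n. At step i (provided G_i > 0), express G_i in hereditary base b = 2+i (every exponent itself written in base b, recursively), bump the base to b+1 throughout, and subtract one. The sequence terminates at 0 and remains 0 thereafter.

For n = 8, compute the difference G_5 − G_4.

1553800

[0] 8 ≡ 2^(2 + 1) (base 2). Lift 3: 81. −1: 80.
[1] 80 ≡ 2·3^3 + 2·3^2 + 2·3 + 2 (base 3). Lift 4: 554. −1: 553.
[2] 553 ≡ 2·4^4 + 2·4^2 + 2·4 + 1 (base 4). Lift 5: 6311. −1: 6310.
[3] 6310 ≡ 2·5^5 + 2·5^2 + 2·5 (base 5). Lift 6: 93396. −1: 93395.
[4] 93395 ≡ 2·6^6 + 2·6^2 + 6 + 5 (base 6). Lift 7: 1647196. −1: 1647195.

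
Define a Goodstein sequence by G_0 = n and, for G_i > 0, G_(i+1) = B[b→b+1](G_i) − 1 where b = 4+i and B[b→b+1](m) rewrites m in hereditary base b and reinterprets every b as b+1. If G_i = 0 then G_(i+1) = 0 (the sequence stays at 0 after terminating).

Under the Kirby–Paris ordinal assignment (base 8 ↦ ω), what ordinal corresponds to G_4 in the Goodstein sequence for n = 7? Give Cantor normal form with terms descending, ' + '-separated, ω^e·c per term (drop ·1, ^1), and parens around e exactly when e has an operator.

7

G_0 = 7. HB_4(7) = 4 + 3. Bump = 8. G_1 = 7.
G_1 = 7. HB_5(7) = 5 + 2. Bump = 8. G_2 = 7.
G_2 = 7. HB_6(7) = 6 + 1. Bump = 8. G_3 = 7.
G_3 = 7. HB_7(7) = 7. Bump = 8. G_4 = 7.
G_4 = 7. HB_8(7) = 7. Bump = 7. G_5 = 6.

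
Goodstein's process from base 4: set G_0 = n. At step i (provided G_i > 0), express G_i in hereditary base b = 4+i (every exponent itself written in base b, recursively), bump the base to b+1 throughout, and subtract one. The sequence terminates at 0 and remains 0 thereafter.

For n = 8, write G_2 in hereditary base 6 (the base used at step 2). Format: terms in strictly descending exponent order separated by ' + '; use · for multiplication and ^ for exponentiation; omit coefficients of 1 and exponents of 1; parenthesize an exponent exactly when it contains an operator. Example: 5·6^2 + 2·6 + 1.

6 + 3

G_0 = 8. HB_4(8) = 2·4. Bump = 10. G_1 = 9.
G_1 = 9. HB_5(9) = 5 + 4. Bump = 10. G_2 = 9.
G_2 = 9. HB_6(9) = 6 + 3. Bump = 10. G_3 = 9.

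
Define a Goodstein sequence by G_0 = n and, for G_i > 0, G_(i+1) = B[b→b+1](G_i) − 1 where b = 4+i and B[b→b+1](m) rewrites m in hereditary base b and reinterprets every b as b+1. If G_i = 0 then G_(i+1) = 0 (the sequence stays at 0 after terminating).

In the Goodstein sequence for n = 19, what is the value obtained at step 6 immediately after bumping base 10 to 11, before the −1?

G_0 = 19. HB_4(19) = 4^2 + 3. Bump = 28. G_1 = 27.
G_1 = 27. HB_5(27) = 5^2 + 2. Bump = 38. G_2 = 37.
G_2 = 37. HB_6(37) = 6^2 + 1. Bump = 50. G_3 = 49.
G_3 = 49. HB_7(49) = 7^2. Bump = 64. G_4 = 63.
G_4 = 63. HB_8(63) = 7·8 + 7. Bump = 70. G_5 = 69.
G_5 = 69. HB_9(69) = 7·9 + 6. Bump = 76. G_6 = 75.
G_6 = 75. HB_10(75) = 7·10 + 5. Bump = 82. G_7 = 81.

82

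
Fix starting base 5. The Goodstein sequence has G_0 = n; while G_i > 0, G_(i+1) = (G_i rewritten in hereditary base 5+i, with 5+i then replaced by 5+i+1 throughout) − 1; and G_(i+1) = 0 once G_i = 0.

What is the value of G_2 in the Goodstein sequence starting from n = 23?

29

step 0: 23 = 4·5 + 3; sub 6 for 5: 4·6 + 3; = 27; G_1 = 27−1 = 26
step 1: 26 = 4·6 + 2; sub 7 for 6: 4·7 + 2; = 30; G_2 = 30−1 = 29
step 2: 29 = 4·7 + 1; sub 8 for 7: 4·8 + 1; = 33; G_3 = 33−1 = 32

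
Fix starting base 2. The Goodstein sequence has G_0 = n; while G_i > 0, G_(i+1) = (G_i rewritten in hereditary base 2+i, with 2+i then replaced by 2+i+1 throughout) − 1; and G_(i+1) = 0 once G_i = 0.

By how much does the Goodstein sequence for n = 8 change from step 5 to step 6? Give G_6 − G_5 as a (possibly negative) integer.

base 2: 8 = 2^(2 + 1); at 3: 3^(3 + 1) = 81; next = 80
base 3: 80 = 2·3^3 + 2·3^2 + 2·3 + 2; at 4: 2·4^4 + 2·4^2 + 2·4 + 2 = 554; next = 553
base 4: 553 = 2·4^4 + 2·4^2 + 2·4 + 1; at 5: 2·5^5 + 2·5^2 + 2·5 + 1 = 6311; next = 6310
base 5: 6310 = 2·5^5 + 2·5^2 + 2·5; at 6: 2·6^6 + 2·6^2 + 2·6 = 93396; next = 93395
base 6: 93395 = 2·6^6 + 2·6^2 + 6 + 5; at 7: 2·7^7 + 2·7^2 + 7 + 5 = 1647196; next = 1647195
base 7: 1647195 = 2·7^7 + 2·7^2 + 7 + 4; at 8: 2·8^8 + 2·8^2 + 8 + 4 = 33554572; next = 33554571

31907376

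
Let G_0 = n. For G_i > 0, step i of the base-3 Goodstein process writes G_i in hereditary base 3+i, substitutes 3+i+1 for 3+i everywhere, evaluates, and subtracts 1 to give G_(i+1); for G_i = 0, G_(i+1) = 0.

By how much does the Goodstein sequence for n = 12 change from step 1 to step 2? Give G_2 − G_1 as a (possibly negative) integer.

8

(0) 12|_3 = 3^2 + 3 ↦ 4^2 + 4|_4 = 20 ⇒ 19
(1) 19|_4 = 4^2 + 3 ↦ 5^2 + 3|_5 = 28 ⇒ 27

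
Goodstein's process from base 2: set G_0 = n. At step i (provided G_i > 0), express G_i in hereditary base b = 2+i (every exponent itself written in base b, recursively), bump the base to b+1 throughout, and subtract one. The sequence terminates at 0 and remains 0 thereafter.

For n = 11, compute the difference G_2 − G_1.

943

(0) 11|_2 = 2^(2 + 1) + 2 + 1 ↦ 3^(3 + 1) + 3 + 1|_3 = 85 ⇒ 84
(1) 84|_3 = 3^(3 + 1) + 3 ↦ 4^(4 + 1) + 4|_4 = 1028 ⇒ 1027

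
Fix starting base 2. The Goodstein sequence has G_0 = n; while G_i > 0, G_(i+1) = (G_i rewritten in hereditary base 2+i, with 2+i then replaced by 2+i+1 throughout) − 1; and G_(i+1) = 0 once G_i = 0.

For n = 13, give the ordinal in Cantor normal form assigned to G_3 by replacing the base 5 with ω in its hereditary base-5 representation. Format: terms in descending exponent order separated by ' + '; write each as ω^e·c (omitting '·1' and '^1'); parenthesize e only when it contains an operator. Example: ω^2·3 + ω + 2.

ω^(ω + 1) + ω^3·3 + ω^2·3 + ω·3 + 2

(0) 13|_2 = 2^(2 + 1) + 2^2 + 1 ↦ 3^(3 + 1) + 3^3 + 1|_3 = 109 ⇒ 108
(1) 108|_3 = 3^(3 + 1) + 3^3 ↦ 4^(4 + 1) + 4^4|_4 = 1280 ⇒ 1279
(2) 1279|_4 = 4^(4 + 1) + 3·4^3 + 3·4^2 + 3·4 + 3 ↦ 5^(5 + 1) + 3·5^3 + 3·5^2 + 3·5 + 3|_5 = 16093 ⇒ 16092
(3) 16092|_5 = 5^(5 + 1) + 3·5^3 + 3·5^2 + 3·5 + 2 ↦ 6^(6 + 1) + 3·6^3 + 3·6^2 + 3·6 + 2|_6 = 280712 ⇒ 280711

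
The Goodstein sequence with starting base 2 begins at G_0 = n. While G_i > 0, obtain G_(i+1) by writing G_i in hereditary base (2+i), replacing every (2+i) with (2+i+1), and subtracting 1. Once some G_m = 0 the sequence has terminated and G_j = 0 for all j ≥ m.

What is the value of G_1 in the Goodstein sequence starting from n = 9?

81

(0) 9|_2 = 2^(2 + 1) + 1 ↦ 3^(3 + 1) + 1|_3 = 82 ⇒ 81
(1) 81|_3 = 3^(3 + 1) ↦ 4^(4 + 1)|_4 = 1024 ⇒ 1023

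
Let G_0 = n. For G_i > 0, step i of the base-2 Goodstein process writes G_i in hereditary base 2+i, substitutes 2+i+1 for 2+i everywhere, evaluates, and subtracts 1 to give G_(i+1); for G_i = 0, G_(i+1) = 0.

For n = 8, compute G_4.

93395

step 0: 8 = 2^(2 + 1); sub 3 for 2: 3^(3 + 1); = 81; G_1 = 81−1 = 80
step 1: 80 = 2·3^3 + 2·3^2 + 2·3 + 2; sub 4 for 3: 2·4^4 + 2·4^2 + 2·4 + 2; = 554; G_2 = 554−1 = 553
step 2: 553 = 2·4^4 + 2·4^2 + 2·4 + 1; sub 5 for 4: 2·5^5 + 2·5^2 + 2·5 + 1; = 6311; G_3 = 6311−1 = 6310
step 3: 6310 = 2·5^5 + 2·5^2 + 2·5; sub 6 for 5: 2·6^6 + 2·6^2 + 2·6; = 93396; G_4 = 93396−1 = 93395
step 4: 93395 = 2·6^6 + 2·6^2 + 6 + 5; sub 7 for 6: 2·7^7 + 2·7^2 + 7 + 5; = 1647196; G_5 = 1647196−1 = 1647195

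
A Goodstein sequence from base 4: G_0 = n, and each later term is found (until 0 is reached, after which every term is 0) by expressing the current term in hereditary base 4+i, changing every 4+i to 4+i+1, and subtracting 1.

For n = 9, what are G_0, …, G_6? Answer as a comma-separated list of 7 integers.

9 —HB4→ 2·4 + 1 —bump→ 2·5 + 1 = 11 —(−1)→ 10
10 —HB5→ 2·5 —bump→ 2·6 = 12 —(−1)→ 11
11 —HB6→ 6 + 5 —bump→ 7 + 5 = 12 —(−1)→ 11
11 —HB7→ 7 + 4 —bump→ 8 + 4 = 12 —(−1)→ 11
11 —HB8→ 8 + 3 —bump→ 9 + 3 = 12 —(−1)→ 11
11 —HB9→ 9 + 2 —bump→ 10 + 2 = 12 —(−1)→ 11

9, 10, 11, 11, 11, 11, 11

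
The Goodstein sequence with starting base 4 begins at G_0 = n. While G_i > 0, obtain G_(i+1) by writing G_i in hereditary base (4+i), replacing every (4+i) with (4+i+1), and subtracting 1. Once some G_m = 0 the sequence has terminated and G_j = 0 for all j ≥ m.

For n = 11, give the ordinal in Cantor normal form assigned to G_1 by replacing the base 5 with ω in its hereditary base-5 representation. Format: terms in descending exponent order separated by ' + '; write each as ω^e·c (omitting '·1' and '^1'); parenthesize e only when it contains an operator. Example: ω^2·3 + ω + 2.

base 4: 11 = 2·4 + 3; at 5: 2·5 + 3 = 13; next = 12
base 5: 12 = 2·5 + 2; at 6: 2·6 + 2 = 14; next = 13

ω·2 + 2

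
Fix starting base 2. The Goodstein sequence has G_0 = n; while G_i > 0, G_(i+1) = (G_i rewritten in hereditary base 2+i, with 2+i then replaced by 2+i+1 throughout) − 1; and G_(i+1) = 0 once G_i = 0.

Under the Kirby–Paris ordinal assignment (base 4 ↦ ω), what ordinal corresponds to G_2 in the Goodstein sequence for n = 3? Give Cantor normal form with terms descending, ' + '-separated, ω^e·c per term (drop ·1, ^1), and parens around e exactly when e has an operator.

3

G_0=3  [base 2] 2 + 1  →[2↦3]→  3 + 1 = 4  −1 ⇒ G_1=3
G_1=3  [base 3] 3  →[3↦4]→  4 = 4  −1 ⇒ G_2=3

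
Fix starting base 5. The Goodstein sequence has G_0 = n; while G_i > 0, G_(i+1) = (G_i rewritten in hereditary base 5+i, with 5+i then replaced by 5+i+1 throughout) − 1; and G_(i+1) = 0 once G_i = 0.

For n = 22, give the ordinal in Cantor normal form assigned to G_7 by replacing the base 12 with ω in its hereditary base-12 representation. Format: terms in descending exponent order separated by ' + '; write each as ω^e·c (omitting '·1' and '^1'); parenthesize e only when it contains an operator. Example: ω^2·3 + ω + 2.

ω·3 + 3

i=0: 22 = 4·5 + 2 (b=5); 5→6: 4·6 + 2 = 26; 26−1 = 25
i=1: 25 = 4·6 + 1 (b=6); 6→7: 4·7 + 1 = 29; 29−1 = 28
i=2: 28 = 4·7 (b=7); 7→8: 4·8 = 32; 32−1 = 31
i=3: 31 = 3·8 + 7 (b=8); 8→9: 3·9 + 7 = 34; 34−1 = 33
i=4: 33 = 3·9 + 6 (b=9); 9→10: 3·10 + 6 = 36; 36−1 = 35
i=5: 35 = 3·10 + 5 (b=10); 10→11: 3·11 + 5 = 38; 38−1 = 37
i=6: 37 = 3·11 + 4 (b=11); 11→12: 3·12 + 4 = 40; 40−1 = 39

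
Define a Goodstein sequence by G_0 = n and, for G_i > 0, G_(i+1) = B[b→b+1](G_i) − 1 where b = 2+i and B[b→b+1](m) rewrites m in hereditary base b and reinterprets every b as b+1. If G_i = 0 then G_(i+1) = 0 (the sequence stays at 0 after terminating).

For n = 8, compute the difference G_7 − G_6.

741286580

G_0 = 8. HB_2(8) = 2^(2 + 1). Bump = 81. G_1 = 80.
G_1 = 80. HB_3(80) = 2·3^3 + 2·3^2 + 2·3 + 2. Bump = 554. G_2 = 553.
G_2 = 553. HB_4(553) = 2·4^4 + 2·4^2 + 2·4 + 1. Bump = 6311. G_3 = 6310.
G_3 = 6310. HB_5(6310) = 2·5^5 + 2·5^2 + 2·5. Bump = 93396. G_4 = 93395.
G_4 = 93395. HB_6(93395) = 2·6^6 + 2·6^2 + 6 + 5. Bump = 1647196. G_5 = 1647195.
G_5 = 1647195. HB_7(1647195) = 2·7^7 + 2·7^2 + 7 + 4. Bump = 33554572. G_6 = 33554571.
G_6 = 33554571. HB_8(33554571) = 2·8^8 + 2·8^2 + 8 + 3. Bump = 774841152. G_7 = 774841151.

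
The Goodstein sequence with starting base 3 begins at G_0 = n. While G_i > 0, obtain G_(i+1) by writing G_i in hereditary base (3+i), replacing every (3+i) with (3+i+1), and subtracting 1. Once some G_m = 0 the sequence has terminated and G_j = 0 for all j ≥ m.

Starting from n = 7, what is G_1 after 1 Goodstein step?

8

step 0: 7 = 2·3 + 1; sub 4 for 3: 2·4 + 1; = 9; G_1 = 9−1 = 8
step 1: 8 = 2·4; sub 5 for 4: 2·5; = 10; G_2 = 10−1 = 9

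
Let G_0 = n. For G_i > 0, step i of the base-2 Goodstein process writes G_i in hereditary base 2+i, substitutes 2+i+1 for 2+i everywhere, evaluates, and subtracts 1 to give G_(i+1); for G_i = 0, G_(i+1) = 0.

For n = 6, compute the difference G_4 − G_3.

43530

6 —HB2→ 2^2 + 2 —bump→ 3^3 + 3 = 30 —(−1)→ 29
29 —HB3→ 3^3 + 2 —bump→ 4^4 + 2 = 258 —(−1)→ 257
257 —HB4→ 4^4 + 1 —bump→ 5^5 + 1 = 3126 —(−1)→ 3125
3125 —HB5→ 5^5 —bump→ 6^6 = 46656 —(−1)→ 46655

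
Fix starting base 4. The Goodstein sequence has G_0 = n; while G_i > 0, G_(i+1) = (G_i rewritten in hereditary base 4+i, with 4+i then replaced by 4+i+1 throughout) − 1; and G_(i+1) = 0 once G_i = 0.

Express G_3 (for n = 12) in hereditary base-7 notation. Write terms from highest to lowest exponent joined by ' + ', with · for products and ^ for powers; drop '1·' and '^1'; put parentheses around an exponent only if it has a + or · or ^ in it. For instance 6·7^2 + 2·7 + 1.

G_0=12  [base 4] 3·4  →[4↦5]→  3·5 = 15  −1 ⇒ G_1=14
G_1=14  [base 5] 2·5 + 4  →[5↦6]→  2·6 + 4 = 16  −1 ⇒ G_2=15
G_2=15  [base 6] 2·6 + 3  →[6↦7]→  2·7 + 3 = 17  −1 ⇒ G_3=16

2·7 + 2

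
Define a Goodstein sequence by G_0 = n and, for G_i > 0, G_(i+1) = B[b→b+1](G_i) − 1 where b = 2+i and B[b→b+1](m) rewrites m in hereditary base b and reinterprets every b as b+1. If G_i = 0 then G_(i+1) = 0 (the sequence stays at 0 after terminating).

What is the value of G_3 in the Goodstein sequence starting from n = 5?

i=0: 5 = 2^2 + 1 (b=2); 2→3: 3^3 + 1 = 28; 28−1 = 27
i=1: 27 = 3^3 (b=3); 3→4: 4^4 = 256; 256−1 = 255
i=2: 255 = 3·4^3 + 3·4^2 + 3·4 + 3 (b=4); 4→5: 3·5^3 + 3·5^2 + 3·5 + 3 = 468; 468−1 = 467

467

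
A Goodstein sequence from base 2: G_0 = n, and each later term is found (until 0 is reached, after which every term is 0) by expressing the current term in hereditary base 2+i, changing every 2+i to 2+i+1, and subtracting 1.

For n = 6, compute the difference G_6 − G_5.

89204

[0] 6 ≡ 2^2 + 2 (base 2). Lift 3: 30. −1: 29.
[1] 29 ≡ 3^3 + 2 (base 3). Lift 4: 258. −1: 257.
[2] 257 ≡ 4^4 + 1 (base 4). Lift 5: 3126. −1: 3125.
[3] 3125 ≡ 5^5 (base 5). Lift 6: 46656. −1: 46655.
[4] 46655 ≡ 5·6^5 + 5·6^4 + 5·6^3 + 5·6^2 + 5·6 + 5 (base 6). Lift 7: 98040. −1: 98039.
[5] 98039 ≡ 5·7^5 + 5·7^4 + 5·7^3 + 5·7^2 + 5·7 + 4 (base 7). Lift 8: 187244. −1: 187243.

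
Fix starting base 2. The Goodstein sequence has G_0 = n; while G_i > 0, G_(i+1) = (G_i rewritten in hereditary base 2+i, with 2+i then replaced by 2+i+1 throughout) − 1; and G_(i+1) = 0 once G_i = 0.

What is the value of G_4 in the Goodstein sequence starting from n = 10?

10 —HB2→ 2^(2 + 1) + 2 —bump→ 3^(3 + 1) + 3 = 84 —(−1)→ 83
83 —HB3→ 3^(3 + 1) + 2 —bump→ 4^(4 + 1) + 2 = 1026 —(−1)→ 1025
1025 —HB4→ 4^(4 + 1) + 1 —bump→ 5^(5 + 1) + 1 = 15626 —(−1)→ 15625
15625 —HB5→ 5^(5 + 1) —bump→ 6^(6 + 1) = 279936 —(−1)→ 279935

279935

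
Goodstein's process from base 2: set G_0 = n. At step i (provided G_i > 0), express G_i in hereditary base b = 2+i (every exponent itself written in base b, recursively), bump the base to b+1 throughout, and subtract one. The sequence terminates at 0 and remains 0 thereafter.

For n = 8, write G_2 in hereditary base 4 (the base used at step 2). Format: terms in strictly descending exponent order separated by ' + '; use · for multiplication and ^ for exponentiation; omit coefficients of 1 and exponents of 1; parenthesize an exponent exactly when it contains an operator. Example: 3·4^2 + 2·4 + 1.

2·4^4 + 2·4^2 + 2·4 + 1

base 2: 8 = 2^(2 + 1); at 3: 3^(3 + 1) = 81; next = 80
base 3: 80 = 2·3^3 + 2·3^2 + 2·3 + 2; at 4: 2·4^4 + 2·4^2 + 2·4 + 2 = 554; next = 553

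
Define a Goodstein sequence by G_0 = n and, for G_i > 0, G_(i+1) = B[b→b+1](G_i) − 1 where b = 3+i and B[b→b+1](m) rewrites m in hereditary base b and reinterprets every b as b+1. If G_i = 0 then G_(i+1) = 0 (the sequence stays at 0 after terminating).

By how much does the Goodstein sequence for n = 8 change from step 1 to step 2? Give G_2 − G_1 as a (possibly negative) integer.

[0] 8 ≡ 2·3 + 2 (base 3). Lift 4: 10. −1: 9.
[1] 9 ≡ 2·4 + 1 (base 4). Lift 5: 11. −1: 10.

1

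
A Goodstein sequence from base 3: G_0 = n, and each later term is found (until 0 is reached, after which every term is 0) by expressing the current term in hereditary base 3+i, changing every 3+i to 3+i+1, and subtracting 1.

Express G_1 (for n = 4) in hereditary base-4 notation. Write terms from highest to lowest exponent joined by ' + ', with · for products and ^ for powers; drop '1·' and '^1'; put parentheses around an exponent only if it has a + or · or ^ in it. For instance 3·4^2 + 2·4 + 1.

G_0 = 4. HB_3(4) = 3 + 1. Bump = 5. G_1 = 4.
G_1 = 4. HB_4(4) = 4. Bump = 5. G_2 = 4.

4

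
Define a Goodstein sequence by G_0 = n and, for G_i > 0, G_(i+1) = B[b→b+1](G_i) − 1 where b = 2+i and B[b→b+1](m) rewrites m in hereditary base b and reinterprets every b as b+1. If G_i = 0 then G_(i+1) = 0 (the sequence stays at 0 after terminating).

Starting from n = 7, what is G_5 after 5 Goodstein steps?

step 0: 7 = 2^2 + 2 + 1; sub 3 for 2: 3^3 + 3 + 1; = 31; G_1 = 31−1 = 30
step 1: 30 = 3^3 + 3; sub 4 for 3: 4^4 + 4; = 260; G_2 = 260−1 = 259
step 2: 259 = 4^4 + 3; sub 5 for 4: 5^5 + 3; = 3128; G_3 = 3128−1 = 3127
step 3: 3127 = 5^5 + 2; sub 6 for 5: 6^6 + 2; = 46658; G_4 = 46658−1 = 46657
step 4: 46657 = 6^6 + 1; sub 7 for 6: 7^7 + 1; = 823544; G_5 = 823544−1 = 823543
step 5: 823543 = 7^7; sub 8 for 7: 8^8; = 16777216; G_6 = 16777216−1 = 16777215

823543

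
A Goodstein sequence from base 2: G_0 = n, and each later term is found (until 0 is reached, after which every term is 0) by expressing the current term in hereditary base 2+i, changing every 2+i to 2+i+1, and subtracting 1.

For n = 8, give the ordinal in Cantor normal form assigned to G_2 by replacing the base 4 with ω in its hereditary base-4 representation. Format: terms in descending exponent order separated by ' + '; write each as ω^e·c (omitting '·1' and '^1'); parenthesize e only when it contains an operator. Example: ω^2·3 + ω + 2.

[0] 8 ≡ 2^(2 + 1) (base 2). Lift 3: 81. −1: 80.
[1] 80 ≡ 2·3^3 + 2·3^2 + 2·3 + 2 (base 3). Lift 4: 554. −1: 553.

ω^ω·2 + ω^2·2 + ω·2 + 1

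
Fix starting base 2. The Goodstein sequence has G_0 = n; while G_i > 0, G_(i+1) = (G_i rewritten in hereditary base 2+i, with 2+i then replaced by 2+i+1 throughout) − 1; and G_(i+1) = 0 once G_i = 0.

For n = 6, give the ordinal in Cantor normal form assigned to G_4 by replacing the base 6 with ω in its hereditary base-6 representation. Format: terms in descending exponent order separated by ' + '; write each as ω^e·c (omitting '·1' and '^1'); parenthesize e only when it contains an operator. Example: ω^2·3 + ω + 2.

ω^5·5 + ω^4·5 + ω^3·5 + ω^2·5 + ω·5 + 5

G_0 = 6. HB_2(6) = 2^2 + 2. Bump = 30. G_1 = 29.
G_1 = 29. HB_3(29) = 3^3 + 2. Bump = 258. G_2 = 257.
G_2 = 257. HB_4(257) = 4^4 + 1. Bump = 3126. G_3 = 3125.
G_3 = 3125. HB_5(3125) = 5^5. Bump = 46656. G_4 = 46655.
G_4 = 46655. HB_6(46655) = 5·6^5 + 5·6^4 + 5·6^3 + 5·6^2 + 5·6 + 5. Bump = 98040. G_5 = 98039.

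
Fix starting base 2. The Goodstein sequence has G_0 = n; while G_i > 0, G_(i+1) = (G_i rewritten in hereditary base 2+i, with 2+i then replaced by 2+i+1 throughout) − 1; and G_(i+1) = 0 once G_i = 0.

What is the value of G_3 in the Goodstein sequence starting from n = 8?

6310

base 2: 8 = 2^(2 + 1); at 3: 3^(3 + 1) = 81; next = 80
base 3: 80 = 2·3^3 + 2·3^2 + 2·3 + 2; at 4: 2·4^4 + 2·4^2 + 2·4 + 2 = 554; next = 553
base 4: 553 = 2·4^4 + 2·4^2 + 2·4 + 1; at 5: 2·5^5 + 2·5^2 + 2·5 + 1 = 6311; next = 6310
base 5: 6310 = 2·5^5 + 2·5^2 + 2·5; at 6: 2·6^6 + 2·6^2 + 2·6 = 93396; next = 93395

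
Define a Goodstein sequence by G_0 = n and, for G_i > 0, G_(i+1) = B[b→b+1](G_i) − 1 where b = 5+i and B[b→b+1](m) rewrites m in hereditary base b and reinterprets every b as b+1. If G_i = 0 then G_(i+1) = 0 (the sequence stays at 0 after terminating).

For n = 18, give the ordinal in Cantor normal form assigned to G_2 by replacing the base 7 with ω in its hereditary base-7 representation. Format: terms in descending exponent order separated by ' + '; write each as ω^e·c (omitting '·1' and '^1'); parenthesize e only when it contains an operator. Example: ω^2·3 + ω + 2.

ω·3 + 1

G_0=18  [base 5] 3·5 + 3  →[5↦6]→  3·6 + 3 = 21  −1 ⇒ G_1=20
G_1=20  [base 6] 3·6 + 2  →[6↦7]→  3·7 + 2 = 23  −1 ⇒ G_2=22
G_2=22  [base 7] 3·7 + 1  →[7↦8]→  3·8 + 1 = 25  −1 ⇒ G_3=24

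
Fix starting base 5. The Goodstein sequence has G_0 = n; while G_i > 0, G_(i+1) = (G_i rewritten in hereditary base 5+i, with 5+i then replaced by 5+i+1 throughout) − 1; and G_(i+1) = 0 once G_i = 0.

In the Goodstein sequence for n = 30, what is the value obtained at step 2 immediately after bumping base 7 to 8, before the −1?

68

base 5: 30 = 5^2 + 5; at 6: 6^2 + 6 = 42; next = 41
base 6: 41 = 6^2 + 5; at 7: 7^2 + 5 = 54; next = 53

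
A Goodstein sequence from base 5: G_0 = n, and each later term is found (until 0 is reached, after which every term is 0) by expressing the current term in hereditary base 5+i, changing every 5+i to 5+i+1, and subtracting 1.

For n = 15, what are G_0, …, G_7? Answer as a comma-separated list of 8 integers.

G_0=15  [base 5] 3·5  →[5↦6]→  3·6 = 18  −1 ⇒ G_1=17
G_1=17  [base 6] 2·6 + 5  →[6↦7]→  2·7 + 5 = 19  −1 ⇒ G_2=18
G_2=18  [base 7] 2·7 + 4  →[7↦8]→  2·8 + 4 = 20  −1 ⇒ G_3=19
G_3=19  [base 8] 2·8 + 3  →[8↦9]→  2·9 + 3 = 21  −1 ⇒ G_4=20
G_4=20  [base 9] 2·9 + 2  →[9↦10]→  2·10 + 2 = 22  −1 ⇒ G_5=21
G_5=21  [base 10] 2·10 + 1  →[10↦11]→  2·11 + 1 = 23  −1 ⇒ G_6=22
G_6=22  [base 11] 2·11  →[11↦12]→  2·12 = 24  −1 ⇒ G_7=23

15, 17, 18, 19, 20, 21, 22, 23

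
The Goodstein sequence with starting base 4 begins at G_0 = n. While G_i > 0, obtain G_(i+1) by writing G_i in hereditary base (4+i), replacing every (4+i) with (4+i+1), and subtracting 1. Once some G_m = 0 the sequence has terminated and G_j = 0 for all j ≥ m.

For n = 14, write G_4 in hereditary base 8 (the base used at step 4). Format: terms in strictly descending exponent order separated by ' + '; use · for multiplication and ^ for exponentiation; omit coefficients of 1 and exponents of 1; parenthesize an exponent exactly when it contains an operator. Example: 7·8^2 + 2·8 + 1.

base 4: 14 = 3·4 + 2; at 5: 3·5 + 2 = 17; next = 16
base 5: 16 = 3·5 + 1; at 6: 3·6 + 1 = 19; next = 18
base 6: 18 = 3·6; at 7: 3·7 = 21; next = 20
base 7: 20 = 2·7 + 6; at 8: 2·8 + 6 = 22; next = 21

2·8 + 5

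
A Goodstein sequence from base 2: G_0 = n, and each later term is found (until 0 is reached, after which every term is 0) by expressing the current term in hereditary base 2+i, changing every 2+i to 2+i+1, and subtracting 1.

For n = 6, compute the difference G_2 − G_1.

228

step 0: 6 = 2^2 + 2; sub 3 for 2: 3^3 + 3; = 30; G_1 = 30−1 = 29
step 1: 29 = 3^3 + 2; sub 4 for 3: 4^4 + 2; = 258; G_2 = 258−1 = 257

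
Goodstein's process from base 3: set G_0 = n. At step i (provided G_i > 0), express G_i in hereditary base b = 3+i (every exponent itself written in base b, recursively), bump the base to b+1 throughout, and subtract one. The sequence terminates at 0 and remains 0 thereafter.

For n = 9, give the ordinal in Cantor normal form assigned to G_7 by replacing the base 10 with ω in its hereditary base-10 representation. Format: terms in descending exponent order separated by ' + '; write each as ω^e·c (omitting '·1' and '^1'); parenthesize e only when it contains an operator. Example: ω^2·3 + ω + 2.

ω·2 + 5

i=0: 9 = 3^2 (b=3); 3→4: 4^2 = 16; 16−1 = 15
i=1: 15 = 3·4 + 3 (b=4); 4→5: 3·5 + 3 = 18; 18−1 = 17
i=2: 17 = 3·5 + 2 (b=5); 5→6: 3·6 + 2 = 20; 20−1 = 19
i=3: 19 = 3·6 + 1 (b=6); 6→7: 3·7 + 1 = 22; 22−1 = 21
i=4: 21 = 3·7 (b=7); 7→8: 3·8 = 24; 24−1 = 23
i=5: 23 = 2·8 + 7 (b=8); 8→9: 2·9 + 7 = 25; 25−1 = 24
i=6: 24 = 2·9 + 6 (b=9); 9→10: 2·10 + 6 = 26; 26−1 = 25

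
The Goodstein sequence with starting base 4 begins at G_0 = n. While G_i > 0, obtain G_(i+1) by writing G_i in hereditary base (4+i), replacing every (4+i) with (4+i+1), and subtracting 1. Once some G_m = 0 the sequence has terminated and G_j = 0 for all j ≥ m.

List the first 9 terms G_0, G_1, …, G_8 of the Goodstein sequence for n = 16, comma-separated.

16, 24, 27, 30, 33, 36, 39, 41, 43

step 0: 16 = 4^2; sub 5 for 4: 5^2; = 25; G_1 = 25−1 = 24
step 1: 24 = 4·5 + 4; sub 6 for 5: 4·6 + 4; = 28; G_2 = 28−1 = 27
step 2: 27 = 4·6 + 3; sub 7 for 6: 4·7 + 3; = 31; G_3 = 31−1 = 30
step 3: 30 = 4·7 + 2; sub 8 for 7: 4·8 + 2; = 34; G_4 = 34−1 = 33
step 4: 33 = 4·8 + 1; sub 9 for 8: 4·9 + 1; = 37; G_5 = 37−1 = 36
step 5: 36 = 4·9; sub 10 for 9: 4·10; = 40; G_6 = 40−1 = 39
step 6: 39 = 3·10 + 9; sub 11 for 10: 3·11 + 9; = 42; G_7 = 42−1 = 41
step 7: 41 = 3·11 + 8; sub 12 for 11: 3·12 + 8; = 44; G_8 = 44−1 = 43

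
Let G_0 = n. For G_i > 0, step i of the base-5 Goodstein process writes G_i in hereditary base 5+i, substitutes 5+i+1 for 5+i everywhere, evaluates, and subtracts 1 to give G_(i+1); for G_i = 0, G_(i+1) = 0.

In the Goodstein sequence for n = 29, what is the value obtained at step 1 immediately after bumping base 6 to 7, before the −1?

52

G_0=29  [base 5] 5^2 + 4  →[5↦6]→  6^2 + 4 = 40  −1 ⇒ G_1=39
G_1=39  [base 6] 6^2 + 3  →[6↦7]→  7^2 + 3 = 52  −1 ⇒ G_2=51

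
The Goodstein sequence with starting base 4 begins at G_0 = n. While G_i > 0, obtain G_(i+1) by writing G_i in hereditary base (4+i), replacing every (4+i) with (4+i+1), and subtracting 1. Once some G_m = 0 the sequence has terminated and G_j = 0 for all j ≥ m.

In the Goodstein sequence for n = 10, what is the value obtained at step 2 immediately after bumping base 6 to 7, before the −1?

[0] 10 ≡ 2·4 + 2 (base 4). Lift 5: 12. −1: 11.
[1] 11 ≡ 2·5 + 1 (base 5). Lift 6: 13. −1: 12.
[2] 12 ≡ 2·6 (base 6). Lift 7: 14. −1: 13.

14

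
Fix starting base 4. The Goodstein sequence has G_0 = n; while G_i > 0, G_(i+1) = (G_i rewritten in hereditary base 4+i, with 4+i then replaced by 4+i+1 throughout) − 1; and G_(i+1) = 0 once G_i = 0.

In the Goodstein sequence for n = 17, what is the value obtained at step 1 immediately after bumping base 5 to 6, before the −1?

G_0=17  [base 4] 4^2 + 1  →[4↦5]→  5^2 + 1 = 26  −1 ⇒ G_1=25
G_1=25  [base 5] 5^2  →[5↦6]→  6^2 = 36  −1 ⇒ G_2=35

36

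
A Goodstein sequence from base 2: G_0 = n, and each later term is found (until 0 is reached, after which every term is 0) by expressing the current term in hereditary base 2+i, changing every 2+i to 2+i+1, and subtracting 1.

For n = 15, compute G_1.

111

base 2: 15 = 2^(2 + 1) + 2^2 + 2 + 1; at 3: 3^(3 + 1) + 3^3 + 3 + 1 = 112; next = 111
base 3: 111 = 3^(3 + 1) + 3^3 + 3; at 4: 4^(4 + 1) + 4^4 + 4 = 1284; next = 1283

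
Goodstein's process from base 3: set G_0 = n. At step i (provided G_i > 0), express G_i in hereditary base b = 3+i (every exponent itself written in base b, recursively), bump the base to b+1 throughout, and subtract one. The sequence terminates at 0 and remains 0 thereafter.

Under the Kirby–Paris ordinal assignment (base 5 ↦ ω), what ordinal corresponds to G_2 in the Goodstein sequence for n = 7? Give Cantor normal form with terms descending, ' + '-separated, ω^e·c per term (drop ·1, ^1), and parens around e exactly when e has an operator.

ω + 4

G_0=7  [base 3] 2·3 + 1  →[3↦4]→  2·4 + 1 = 9  −1 ⇒ G_1=8
G_1=8  [base 4] 2·4  →[4↦5]→  2·5 = 10  −1 ⇒ G_2=9
G_2=9  [base 5] 5 + 4  →[5↦6]→  6 + 4 = 10  −1 ⇒ G_3=9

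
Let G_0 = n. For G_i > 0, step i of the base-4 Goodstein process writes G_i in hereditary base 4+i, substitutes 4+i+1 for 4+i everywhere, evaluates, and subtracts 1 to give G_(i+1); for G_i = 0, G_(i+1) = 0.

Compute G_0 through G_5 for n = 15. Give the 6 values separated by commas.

G_0 = 15. HB_4(15) = 3·4 + 3. Bump = 18. G_1 = 17.
G_1 = 17. HB_5(17) = 3·5 + 2. Bump = 20. G_2 = 19.
G_2 = 19. HB_6(19) = 3·6 + 1. Bump = 22. G_3 = 21.
G_3 = 21. HB_7(21) = 3·7. Bump = 24. G_4 = 23.
G_4 = 23. HB_8(23) = 2·8 + 7. Bump = 25. G_5 = 24.

15, 17, 19, 21, 23, 24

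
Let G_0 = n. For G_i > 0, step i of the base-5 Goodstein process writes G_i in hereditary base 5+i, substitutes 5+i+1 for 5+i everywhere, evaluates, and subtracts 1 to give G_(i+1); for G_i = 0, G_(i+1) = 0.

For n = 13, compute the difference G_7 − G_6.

[0] 13 ≡ 2·5 + 3 (base 5). Lift 6: 15. −1: 14.
[1] 14 ≡ 2·6 + 2 (base 6). Lift 7: 16. −1: 15.
[2] 15 ≡ 2·7 + 1 (base 7). Lift 8: 17. −1: 16.
[3] 16 ≡ 2·8 (base 8). Lift 9: 18. −1: 17.
[4] 17 ≡ 9 + 8 (base 9). Lift 10: 18. −1: 17.
[5] 17 ≡ 10 + 7 (base 10). Lift 11: 18. −1: 17.
[6] 17 ≡ 11 + 6 (base 11). Lift 12: 18. −1: 17.

0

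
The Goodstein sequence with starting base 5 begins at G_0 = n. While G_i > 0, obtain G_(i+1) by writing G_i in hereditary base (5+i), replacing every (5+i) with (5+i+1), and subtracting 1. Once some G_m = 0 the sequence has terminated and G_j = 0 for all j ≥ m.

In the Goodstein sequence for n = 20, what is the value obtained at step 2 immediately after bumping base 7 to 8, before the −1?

28

[0] 20 ≡ 4·5 (base 5). Lift 6: 24. −1: 23.
[1] 23 ≡ 3·6 + 5 (base 6). Lift 7: 26. −1: 25.
[2] 25 ≡ 3·7 + 4 (base 7). Lift 8: 28. −1: 27.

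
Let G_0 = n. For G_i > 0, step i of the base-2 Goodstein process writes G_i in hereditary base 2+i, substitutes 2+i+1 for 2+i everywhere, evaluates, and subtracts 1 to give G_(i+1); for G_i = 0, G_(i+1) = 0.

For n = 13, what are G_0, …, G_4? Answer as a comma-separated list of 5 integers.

[0] 13 ≡ 2^(2 + 1) + 2^2 + 1 (base 2). Lift 3: 109. −1: 108.
[1] 108 ≡ 3^(3 + 1) + 3^3 (base 3). Lift 4: 1280. −1: 1279.
[2] 1279 ≡ 4^(4 + 1) + 3·4^3 + 3·4^2 + 3·4 + 3 (base 4). Lift 5: 16093. −1: 16092.
[3] 16092 ≡ 5^(5 + 1) + 3·5^3 + 3·5^2 + 3·5 + 2 (base 5). Lift 6: 280712. −1: 280711.

13, 108, 1279, 16092, 280711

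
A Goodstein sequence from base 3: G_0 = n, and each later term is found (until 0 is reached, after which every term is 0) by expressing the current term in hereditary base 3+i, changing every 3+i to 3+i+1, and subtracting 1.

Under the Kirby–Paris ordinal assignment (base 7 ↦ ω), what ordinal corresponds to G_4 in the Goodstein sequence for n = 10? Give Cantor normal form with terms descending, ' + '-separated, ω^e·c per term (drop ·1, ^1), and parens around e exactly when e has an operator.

ω·4 + 2

base 3: 10 = 3^2 + 1; at 4: 4^2 + 1 = 17; next = 16
base 4: 16 = 4^2; at 5: 5^2 = 25; next = 24
base 5: 24 = 4·5 + 4; at 6: 4·6 + 4 = 28; next = 27
base 6: 27 = 4·6 + 3; at 7: 4·7 + 3 = 31; next = 30
base 7: 30 = 4·7 + 2; at 8: 4·8 + 2 = 34; next = 33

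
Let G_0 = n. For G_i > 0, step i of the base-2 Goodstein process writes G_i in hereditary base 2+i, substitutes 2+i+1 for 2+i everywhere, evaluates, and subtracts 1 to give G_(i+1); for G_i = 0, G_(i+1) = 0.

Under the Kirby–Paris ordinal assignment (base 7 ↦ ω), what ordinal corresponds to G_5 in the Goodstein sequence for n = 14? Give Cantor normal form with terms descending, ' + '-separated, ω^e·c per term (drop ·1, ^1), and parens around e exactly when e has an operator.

(0) 14|_2 = 2^(2 + 1) + 2^2 + 2 ↦ 3^(3 + 1) + 3^3 + 3|_3 = 111 ⇒ 110
(1) 110|_3 = 3^(3 + 1) + 3^3 + 2 ↦ 4^(4 + 1) + 4^4 + 2|_4 = 1282 ⇒ 1281
(2) 1281|_4 = 4^(4 + 1) + 4^4 + 1 ↦ 5^(5 + 1) + 5^5 + 1|_5 = 18751 ⇒ 18750
(3) 18750|_5 = 5^(5 + 1) + 5^5 ↦ 6^(6 + 1) + 6^6|_6 = 326592 ⇒ 326591
(4) 326591|_6 = 6^(6 + 1) + 5·6^5 + 5·6^4 + 5·6^3 + 5·6^2 + 5·6 + 5 ↦ 7^(7 + 1) + 5·7^5 + 5·7^4 + 5·7^3 + 5·7^2 + 5·7 + 5|_7 = 5862841 ⇒ 5862840

ω^(ω + 1) + ω^5·5 + ω^4·5 + ω^3·5 + ω^2·5 + ω·5 + 4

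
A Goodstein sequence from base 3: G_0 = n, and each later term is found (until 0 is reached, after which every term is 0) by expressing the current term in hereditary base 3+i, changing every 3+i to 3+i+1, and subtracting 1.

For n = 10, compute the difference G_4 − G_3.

G_0 = 10. HB_3(10) = 3^2 + 1. Bump = 17. G_1 = 16.
G_1 = 16. HB_4(16) = 4^2. Bump = 25. G_2 = 24.
G_2 = 24. HB_5(24) = 4·5 + 4. Bump = 28. G_3 = 27.
G_3 = 27. HB_6(27) = 4·6 + 3. Bump = 31. G_4 = 30.

3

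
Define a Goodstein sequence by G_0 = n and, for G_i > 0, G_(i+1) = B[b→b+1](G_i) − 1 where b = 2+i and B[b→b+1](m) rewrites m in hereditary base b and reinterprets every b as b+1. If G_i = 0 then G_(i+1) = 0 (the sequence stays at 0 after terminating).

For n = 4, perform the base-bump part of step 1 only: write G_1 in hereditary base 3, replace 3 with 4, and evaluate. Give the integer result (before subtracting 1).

42

G_0 = 4. HB_2(4) = 2^2. Bump = 27. G_1 = 26.
G_1 = 26. HB_3(26) = 2·3^2 + 2·3 + 2. Bump = 42. G_2 = 41.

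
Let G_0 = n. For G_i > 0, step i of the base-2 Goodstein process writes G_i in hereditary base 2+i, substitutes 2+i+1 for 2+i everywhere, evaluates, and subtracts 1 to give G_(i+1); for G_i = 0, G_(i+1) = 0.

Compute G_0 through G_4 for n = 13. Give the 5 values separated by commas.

13, 108, 1279, 16092, 280711

step 0: 13 = 2^(2 + 1) + 2^2 + 1; sub 3 for 2: 3^(3 + 1) + 3^3 + 1; = 109; G_1 = 109−1 = 108
step 1: 108 = 3^(3 + 1) + 3^3; sub 4 for 3: 4^(4 + 1) + 4^4; = 1280; G_2 = 1280−1 = 1279
step 2: 1279 = 4^(4 + 1) + 3·4^3 + 3·4^2 + 3·4 + 3; sub 5 for 4: 5^(5 + 1) + 3·5^3 + 3·5^2 + 3·5 + 3; = 16093; G_3 = 16093−1 = 16092
step 3: 16092 = 5^(5 + 1) + 3·5^3 + 3·5^2 + 3·5 + 2; sub 6 for 5: 6^(6 + 1) + 3·6^3 + 3·6^2 + 3·6 + 2; = 280712; G_4 = 280712−1 = 280711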